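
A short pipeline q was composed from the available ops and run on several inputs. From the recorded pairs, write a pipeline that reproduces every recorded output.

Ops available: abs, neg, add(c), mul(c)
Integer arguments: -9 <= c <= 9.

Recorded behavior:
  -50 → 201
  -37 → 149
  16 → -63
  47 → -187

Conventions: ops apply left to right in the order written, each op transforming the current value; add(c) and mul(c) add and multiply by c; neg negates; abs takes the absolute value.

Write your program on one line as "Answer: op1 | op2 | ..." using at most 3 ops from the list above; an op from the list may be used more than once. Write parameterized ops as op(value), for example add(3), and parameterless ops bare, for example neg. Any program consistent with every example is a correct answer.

mul(-4) | add(1)

Check, running the answer program on each example:
  -50 -> 200 -> 201
  -37 -> 148 -> 149
  16 -> -64 -> -63
  47 -> -188 -> -187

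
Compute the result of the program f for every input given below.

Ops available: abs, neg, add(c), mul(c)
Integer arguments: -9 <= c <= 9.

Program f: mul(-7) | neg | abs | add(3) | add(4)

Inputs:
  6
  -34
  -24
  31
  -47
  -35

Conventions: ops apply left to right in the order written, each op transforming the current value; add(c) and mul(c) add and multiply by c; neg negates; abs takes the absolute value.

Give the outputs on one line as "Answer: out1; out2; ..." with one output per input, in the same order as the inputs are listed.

49; 245; 175; 224; 336; 252

Execution, op by op:
  6 -> -42 -> 42 -> 42 -> 45 -> 49
  -34 -> 238 -> -238 -> 238 -> 241 -> 245
  -24 -> 168 -> -168 -> 168 -> 171 -> 175
  31 -> -217 -> 217 -> 217 -> 220 -> 224
  -47 -> 329 -> -329 -> 329 -> 332 -> 336
  -35 -> 245 -> -245 -> 245 -> 248 -> 252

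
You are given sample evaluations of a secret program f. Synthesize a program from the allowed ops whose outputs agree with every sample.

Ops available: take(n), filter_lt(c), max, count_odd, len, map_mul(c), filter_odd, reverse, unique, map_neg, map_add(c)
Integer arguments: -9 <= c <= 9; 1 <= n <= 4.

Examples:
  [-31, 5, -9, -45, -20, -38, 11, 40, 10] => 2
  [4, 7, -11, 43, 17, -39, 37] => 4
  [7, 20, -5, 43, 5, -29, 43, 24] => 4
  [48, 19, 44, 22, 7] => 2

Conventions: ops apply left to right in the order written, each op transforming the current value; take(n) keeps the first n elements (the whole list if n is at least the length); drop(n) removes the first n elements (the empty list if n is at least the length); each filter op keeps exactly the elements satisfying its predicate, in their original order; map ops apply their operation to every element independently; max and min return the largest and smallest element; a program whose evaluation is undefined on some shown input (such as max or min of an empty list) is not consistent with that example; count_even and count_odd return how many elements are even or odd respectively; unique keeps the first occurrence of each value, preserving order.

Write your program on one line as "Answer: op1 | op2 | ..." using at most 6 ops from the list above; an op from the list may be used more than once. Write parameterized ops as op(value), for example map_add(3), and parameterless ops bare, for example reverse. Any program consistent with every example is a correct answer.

filter_odd | map_neg | filter_lt(5) | map_neg | len

Check, running the answer program on each example:
  [-31, 5, -9, -45, -20, -38, 11, 40, 10] -> [-31, 5, -9, -45, 11] -> [31, -5, 9, 45, -11] -> [-5, -11] -> [5, 11] -> 2
  [4, 7, -11, 43, 17, -39, 37] -> [7, -11, 43, 17, -39, 37] -> [-7, 11, -43, -17, 39, -37] -> [-7, -43, -17, -37] -> [7, 43, 17, 37] -> 4
  [7, 20, -5, 43, 5, -29, 43, 24] -> [7, -5, 43, 5, -29, 43] -> [-7, 5, -43, -5, 29, -43] -> [-7, -43, -5, -43] -> [7, 43, 5, 43] -> 4
  [48, 19, 44, 22, 7] -> [19, 7] -> [-19, -7] -> [-19, -7] -> [19, 7] -> 2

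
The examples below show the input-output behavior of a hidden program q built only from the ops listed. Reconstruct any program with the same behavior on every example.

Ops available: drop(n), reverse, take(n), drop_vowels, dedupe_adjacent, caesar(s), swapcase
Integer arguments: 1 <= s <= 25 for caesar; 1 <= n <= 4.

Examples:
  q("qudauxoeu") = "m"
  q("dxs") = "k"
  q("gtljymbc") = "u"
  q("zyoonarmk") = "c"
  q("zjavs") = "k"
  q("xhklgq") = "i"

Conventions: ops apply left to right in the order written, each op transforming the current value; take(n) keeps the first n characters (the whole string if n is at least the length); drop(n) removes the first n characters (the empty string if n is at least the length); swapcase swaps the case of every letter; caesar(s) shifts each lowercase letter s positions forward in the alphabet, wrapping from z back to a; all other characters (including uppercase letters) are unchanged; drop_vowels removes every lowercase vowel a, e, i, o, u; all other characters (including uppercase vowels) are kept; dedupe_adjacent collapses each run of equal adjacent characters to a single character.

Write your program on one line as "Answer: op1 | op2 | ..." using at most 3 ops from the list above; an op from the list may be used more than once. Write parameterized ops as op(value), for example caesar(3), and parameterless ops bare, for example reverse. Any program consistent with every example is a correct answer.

caesar(18) | reverse | take(1)

Check, running the answer program on each example:
  "qudauxoeu" -> "imvsmpgwm" -> "mwgpmsvmi" -> "m"
  "dxs" -> "vpk" -> "kpv" -> "k"
  "gtljymbc" -> "yldbqetu" -> "uteqbdly" -> "u"
  "zyoonarmk" -> "rqggfsjec" -> "cejsfggqr" -> "c"
  "zjavs" -> "rbsnk" -> "knsbr" -> "k"
  "xhklgq" -> "pzcdyi" -> "iydczp" -> "i"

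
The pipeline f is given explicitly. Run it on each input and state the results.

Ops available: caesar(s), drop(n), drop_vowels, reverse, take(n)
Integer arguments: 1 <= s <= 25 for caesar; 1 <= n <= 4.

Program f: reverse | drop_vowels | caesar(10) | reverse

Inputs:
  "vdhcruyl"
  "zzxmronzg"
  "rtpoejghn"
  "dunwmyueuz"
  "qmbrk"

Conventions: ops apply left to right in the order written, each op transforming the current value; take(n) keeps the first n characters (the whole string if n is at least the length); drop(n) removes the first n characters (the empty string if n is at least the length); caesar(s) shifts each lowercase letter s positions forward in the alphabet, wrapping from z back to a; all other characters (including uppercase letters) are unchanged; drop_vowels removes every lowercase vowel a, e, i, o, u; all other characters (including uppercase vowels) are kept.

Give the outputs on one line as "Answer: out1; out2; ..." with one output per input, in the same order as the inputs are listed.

"fnrmbiv"; "jjhwbxjq"; "bdztqrx"; "nxgwij"; "awlbu"

Execution, op by op:
  "vdhcruyl" -> "lyurchdv" -> "lyrchdv" -> "vibmrnf" -> "fnrmbiv"
  "zzxmronzg" -> "gznormxzz" -> "gznrmxzz" -> "qjxbwhjj" -> "jjhwbxjq"
  "rtpoejghn" -> "nhgjeoptr" -> "nhgjptr" -> "xrqtzdb" -> "bdztqrx"
  "dunwmyueuz" -> "zueuymwnud" -> "zymwnd" -> "jiwgxn" -> "nxgwij"
  "qmbrk" -> "krbmq" -> "krbmq" -> "ublwa" -> "awlbu"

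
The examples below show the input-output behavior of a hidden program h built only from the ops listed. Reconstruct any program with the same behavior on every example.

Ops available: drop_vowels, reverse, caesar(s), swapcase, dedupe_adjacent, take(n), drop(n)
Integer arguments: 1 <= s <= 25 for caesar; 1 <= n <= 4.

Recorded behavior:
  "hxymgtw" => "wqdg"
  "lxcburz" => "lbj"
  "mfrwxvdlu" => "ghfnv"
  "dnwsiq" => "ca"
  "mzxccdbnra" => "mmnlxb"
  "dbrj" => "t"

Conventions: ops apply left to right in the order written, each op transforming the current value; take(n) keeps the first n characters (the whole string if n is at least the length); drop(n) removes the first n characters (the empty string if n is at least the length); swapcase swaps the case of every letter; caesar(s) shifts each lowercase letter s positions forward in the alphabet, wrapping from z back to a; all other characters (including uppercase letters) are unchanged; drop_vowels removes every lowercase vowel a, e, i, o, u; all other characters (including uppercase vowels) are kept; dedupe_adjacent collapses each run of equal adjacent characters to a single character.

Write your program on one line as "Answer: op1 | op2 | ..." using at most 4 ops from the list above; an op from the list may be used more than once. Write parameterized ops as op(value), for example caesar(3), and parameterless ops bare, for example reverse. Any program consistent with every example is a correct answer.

drop_vowels | caesar(19) | drop(3) | caesar(17)

Check, running the answer program on each example:
  "hxymgtw" -> "hxymgtw" -> "aqrfzmp" -> "fzmp" -> "wqdg"
  "lxcburz" -> "lxcbrz" -> "eqvuks" -> "uks" -> "lbj"
  "mfrwxvdlu" -> "mfrwxvdl" -> "fykpqowe" -> "pqowe" -> "ghfnv"
  "dnwsiq" -> "dnwsq" -> "wgplj" -> "lj" -> "ca"
  "mzxccdbnra" -> "mzxccdbnr" -> "fsqvvwugk" -> "vvwugk" -> "mmnlxb"
  "dbrj" -> "dbrj" -> "wukc" -> "c" -> "t"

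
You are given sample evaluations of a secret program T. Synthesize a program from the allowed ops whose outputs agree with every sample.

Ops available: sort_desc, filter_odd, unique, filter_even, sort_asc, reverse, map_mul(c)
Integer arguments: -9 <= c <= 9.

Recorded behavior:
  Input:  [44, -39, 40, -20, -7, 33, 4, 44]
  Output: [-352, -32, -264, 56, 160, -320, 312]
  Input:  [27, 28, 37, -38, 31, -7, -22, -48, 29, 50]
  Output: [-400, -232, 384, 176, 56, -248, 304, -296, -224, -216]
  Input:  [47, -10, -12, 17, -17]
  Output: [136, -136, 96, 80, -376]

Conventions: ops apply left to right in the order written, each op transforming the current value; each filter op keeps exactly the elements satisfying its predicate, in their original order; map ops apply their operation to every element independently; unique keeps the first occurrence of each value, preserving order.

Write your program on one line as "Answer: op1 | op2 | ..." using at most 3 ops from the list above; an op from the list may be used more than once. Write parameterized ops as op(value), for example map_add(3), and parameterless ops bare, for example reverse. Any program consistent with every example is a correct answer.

reverse | map_mul(-8) | unique

Check, running the answer program on each example:
  [44, -39, 40, -20, -7, 33, 4, 44] -> [44, 4, 33, -7, -20, 40, -39, 44] -> [-352, -32, -264, 56, 160, -320, 312, -352] -> [-352, -32, -264, 56, 160, -320, 312]
  [27, 28, 37, -38, 31, -7, -22, -48, 29, 50] -> [50, 29, -48, -22, -7, 31, -38, 37, 28, 27] -> [-400, -232, 384, 176, 56, -248, 304, -296, -224, -216] -> [-400, -232, 384, 176, 56, -248, 304, -296, -224, -216]
  [47, -10, -12, 17, -17] -> [-17, 17, -12, -10, 47] -> [136, -136, 96, 80, -376] -> [136, -136, 96, 80, -376]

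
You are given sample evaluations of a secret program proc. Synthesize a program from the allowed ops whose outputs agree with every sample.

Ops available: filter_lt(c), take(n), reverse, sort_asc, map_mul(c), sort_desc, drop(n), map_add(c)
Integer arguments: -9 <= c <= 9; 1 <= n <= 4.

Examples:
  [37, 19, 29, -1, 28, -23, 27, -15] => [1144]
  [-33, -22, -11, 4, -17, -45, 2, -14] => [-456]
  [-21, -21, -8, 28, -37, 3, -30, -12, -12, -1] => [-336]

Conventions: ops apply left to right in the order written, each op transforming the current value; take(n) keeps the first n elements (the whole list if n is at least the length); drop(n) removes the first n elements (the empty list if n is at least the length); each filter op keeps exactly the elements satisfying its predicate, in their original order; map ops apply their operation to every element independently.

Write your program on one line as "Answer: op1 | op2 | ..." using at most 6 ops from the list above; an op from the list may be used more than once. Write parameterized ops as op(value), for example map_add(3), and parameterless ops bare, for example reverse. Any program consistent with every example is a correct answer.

take(3) | map_mul(-5) | map_add(2) | drop(2) | map_mul(-8)

Check, running the answer program on each example:
  [37, 19, 29, -1, 28, -23, 27, -15] -> [37, 19, 29] -> [-185, -95, -145] -> [-183, -93, -143] -> [-143] -> [1144]
  [-33, -22, -11, 4, -17, -45, 2, -14] -> [-33, -22, -11] -> [165, 110, 55] -> [167, 112, 57] -> [57] -> [-456]
  [-21, -21, -8, 28, -37, 3, -30, -12, -12, -1] -> [-21, -21, -8] -> [105, 105, 40] -> [107, 107, 42] -> [42] -> [-336]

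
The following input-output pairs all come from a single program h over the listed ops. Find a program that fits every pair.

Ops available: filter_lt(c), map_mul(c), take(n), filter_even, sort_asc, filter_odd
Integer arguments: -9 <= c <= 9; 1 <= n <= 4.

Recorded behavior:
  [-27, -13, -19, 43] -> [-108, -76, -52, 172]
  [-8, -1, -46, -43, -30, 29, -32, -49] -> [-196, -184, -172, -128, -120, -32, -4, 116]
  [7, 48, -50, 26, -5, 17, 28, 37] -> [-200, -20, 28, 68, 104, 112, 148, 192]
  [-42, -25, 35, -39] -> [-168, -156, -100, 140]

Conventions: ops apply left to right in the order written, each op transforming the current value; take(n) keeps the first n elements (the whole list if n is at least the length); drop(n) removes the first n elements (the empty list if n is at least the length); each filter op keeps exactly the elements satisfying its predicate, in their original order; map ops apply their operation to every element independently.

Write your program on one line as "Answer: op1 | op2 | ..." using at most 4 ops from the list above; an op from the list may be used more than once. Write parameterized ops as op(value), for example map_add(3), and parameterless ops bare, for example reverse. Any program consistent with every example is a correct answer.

map_mul(-4) | map_mul(-1) | sort_asc

Check, running the answer program on each example:
  [-27, -13, -19, 43] -> [108, 52, 76, -172] -> [-108, -52, -76, 172] -> [-108, -76, -52, 172]
  [-8, -1, -46, -43, -30, 29, -32, -49] -> [32, 4, 184, 172, 120, -116, 128, 196] -> [-32, -4, -184, -172, -120, 116, -128, -196] -> [-196, -184, -172, -128, -120, -32, -4, 116]
  [7, 48, -50, 26, -5, 17, 28, 37] -> [-28, -192, 200, -104, 20, -68, -112, -148] -> [28, 192, -200, 104, -20, 68, 112, 148] -> [-200, -20, 28, 68, 104, 112, 148, 192]
  [-42, -25, 35, -39] -> [168, 100, -140, 156] -> [-168, -100, 140, -156] -> [-168, -156, -100, 140]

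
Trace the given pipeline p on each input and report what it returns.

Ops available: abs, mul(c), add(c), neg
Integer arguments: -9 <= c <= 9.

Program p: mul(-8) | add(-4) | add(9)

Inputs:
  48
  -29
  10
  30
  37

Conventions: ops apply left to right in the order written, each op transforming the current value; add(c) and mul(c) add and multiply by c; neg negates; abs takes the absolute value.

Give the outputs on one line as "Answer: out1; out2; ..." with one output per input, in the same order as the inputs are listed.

-379; 237; -75; -235; -291

Execution, op by op:
  48 -> -384 -> -388 -> -379
  -29 -> 232 -> 228 -> 237
  10 -> -80 -> -84 -> -75
  30 -> -240 -> -244 -> -235
  37 -> -296 -> -300 -> -291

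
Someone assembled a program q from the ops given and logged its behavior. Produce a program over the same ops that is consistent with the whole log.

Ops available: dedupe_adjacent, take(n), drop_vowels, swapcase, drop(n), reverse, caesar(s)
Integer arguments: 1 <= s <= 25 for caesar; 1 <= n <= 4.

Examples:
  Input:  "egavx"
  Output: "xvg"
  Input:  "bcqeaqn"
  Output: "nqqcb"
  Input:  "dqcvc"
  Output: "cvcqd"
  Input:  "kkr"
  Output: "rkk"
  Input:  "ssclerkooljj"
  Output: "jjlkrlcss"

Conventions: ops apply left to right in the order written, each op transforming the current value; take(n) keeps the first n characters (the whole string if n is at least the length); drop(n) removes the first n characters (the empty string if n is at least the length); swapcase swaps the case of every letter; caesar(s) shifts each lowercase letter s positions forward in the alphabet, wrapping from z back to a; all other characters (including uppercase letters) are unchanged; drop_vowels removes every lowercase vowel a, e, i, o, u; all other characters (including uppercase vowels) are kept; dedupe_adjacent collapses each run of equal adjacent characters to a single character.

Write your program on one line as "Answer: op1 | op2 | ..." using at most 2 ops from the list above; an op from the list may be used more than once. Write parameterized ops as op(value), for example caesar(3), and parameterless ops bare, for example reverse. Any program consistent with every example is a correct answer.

drop_vowels | reverse

Check, running the answer program on each example:
  "egavx" -> "gvx" -> "xvg"
  "bcqeaqn" -> "bcqqn" -> "nqqcb"
  "dqcvc" -> "dqcvc" -> "cvcqd"
  "kkr" -> "kkr" -> "rkk"
  "ssclerkooljj" -> "ssclrkljj" -> "jjlkrlcss"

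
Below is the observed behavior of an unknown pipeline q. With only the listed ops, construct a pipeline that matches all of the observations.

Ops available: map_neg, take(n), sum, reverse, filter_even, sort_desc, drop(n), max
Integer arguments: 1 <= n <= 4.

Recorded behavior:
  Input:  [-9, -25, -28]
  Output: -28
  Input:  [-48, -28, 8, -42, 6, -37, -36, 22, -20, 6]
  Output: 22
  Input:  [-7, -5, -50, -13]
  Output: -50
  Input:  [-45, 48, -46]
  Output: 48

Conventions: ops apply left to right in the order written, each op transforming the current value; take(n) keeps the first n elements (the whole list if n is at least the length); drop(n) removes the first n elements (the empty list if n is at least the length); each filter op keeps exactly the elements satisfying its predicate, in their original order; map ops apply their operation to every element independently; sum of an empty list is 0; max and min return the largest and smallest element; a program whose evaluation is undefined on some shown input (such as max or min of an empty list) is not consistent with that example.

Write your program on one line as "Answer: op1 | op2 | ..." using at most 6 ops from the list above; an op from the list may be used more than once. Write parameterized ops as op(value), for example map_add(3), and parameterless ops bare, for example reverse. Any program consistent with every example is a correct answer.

map_neg | reverse | sort_desc | filter_even | map_neg | max

Check, running the answer program on each example:
  [-9, -25, -28] -> [9, 25, 28] -> [28, 25, 9] -> [28, 25, 9] -> [28] -> [-28] -> -28
  [-48, -28, 8, -42, 6, -37, -36, 22, -20, 6] -> [48, 28, -8, 42, -6, 37, 36, -22, 20, -6] -> [-6, 20, -22, 36, 37, -6, 42, -8, 28, 48] -> [48, 42, 37, 36, 28, 20, -6, -6, -8, -22] -> [48, 42, 36, 28, 20, -6, -6, -8, -22] -> [-48, -42, -36, -28, -20, 6, 6, 8, 22] -> 22
  [-7, -5, -50, -13] -> [7, 5, 50, 13] -> [13, 50, 5, 7] -> [50, 13, 7, 5] -> [50] -> [-50] -> -50
  [-45, 48, -46] -> [45, -48, 46] -> [46, -48, 45] -> [46, 45, -48] -> [46, -48] -> [-46, 48] -> 48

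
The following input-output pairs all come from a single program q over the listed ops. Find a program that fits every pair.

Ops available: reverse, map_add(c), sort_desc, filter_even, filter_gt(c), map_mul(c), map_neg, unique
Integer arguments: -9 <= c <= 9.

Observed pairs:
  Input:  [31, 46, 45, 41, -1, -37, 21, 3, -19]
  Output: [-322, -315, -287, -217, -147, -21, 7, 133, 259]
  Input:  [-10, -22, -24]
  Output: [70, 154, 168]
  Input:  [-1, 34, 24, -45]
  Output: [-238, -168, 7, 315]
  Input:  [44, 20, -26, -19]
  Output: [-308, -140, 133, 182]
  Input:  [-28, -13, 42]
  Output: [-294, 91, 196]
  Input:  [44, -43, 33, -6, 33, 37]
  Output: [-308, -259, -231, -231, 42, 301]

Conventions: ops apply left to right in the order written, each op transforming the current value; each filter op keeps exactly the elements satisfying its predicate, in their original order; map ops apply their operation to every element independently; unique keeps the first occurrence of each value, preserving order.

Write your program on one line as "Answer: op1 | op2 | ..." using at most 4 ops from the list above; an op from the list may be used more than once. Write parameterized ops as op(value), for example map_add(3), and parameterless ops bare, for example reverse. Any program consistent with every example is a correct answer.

map_mul(-7) | sort_desc | reverse

Check, running the answer program on each example:
  [31, 46, 45, 41, -1, -37, 21, 3, -19] -> [-217, -322, -315, -287, 7, 259, -147, -21, 133] -> [259, 133, 7, -21, -147, -217, -287, -315, -322] -> [-322, -315, -287, -217, -147, -21, 7, 133, 259]
  [-10, -22, -24] -> [70, 154, 168] -> [168, 154, 70] -> [70, 154, 168]
  [-1, 34, 24, -45] -> [7, -238, -168, 315] -> [315, 7, -168, -238] -> [-238, -168, 7, 315]
  [44, 20, -26, -19] -> [-308, -140, 182, 133] -> [182, 133, -140, -308] -> [-308, -140, 133, 182]
  [-28, -13, 42] -> [196, 91, -294] -> [196, 91, -294] -> [-294, 91, 196]
  [44, -43, 33, -6, 33, 37] -> [-308, 301, -231, 42, -231, -259] -> [301, 42, -231, -231, -259, -308] -> [-308, -259, -231, -231, 42, 301]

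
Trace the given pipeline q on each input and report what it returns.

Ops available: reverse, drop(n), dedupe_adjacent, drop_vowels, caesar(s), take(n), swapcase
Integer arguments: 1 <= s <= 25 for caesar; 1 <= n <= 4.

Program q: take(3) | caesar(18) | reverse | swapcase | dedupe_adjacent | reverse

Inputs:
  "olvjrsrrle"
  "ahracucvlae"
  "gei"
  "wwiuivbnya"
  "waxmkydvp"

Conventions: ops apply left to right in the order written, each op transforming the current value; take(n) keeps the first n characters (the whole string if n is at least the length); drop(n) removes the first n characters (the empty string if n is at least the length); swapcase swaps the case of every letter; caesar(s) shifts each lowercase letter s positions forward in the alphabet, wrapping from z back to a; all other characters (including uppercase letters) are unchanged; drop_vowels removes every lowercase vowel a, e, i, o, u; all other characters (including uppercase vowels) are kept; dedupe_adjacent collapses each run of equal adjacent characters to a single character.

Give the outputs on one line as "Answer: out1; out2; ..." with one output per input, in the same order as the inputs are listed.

"GDN"; "SZJ"; "YWA"; "OA"; "OSP"

Execution, op by op:
  "olvjrsrrle" -> "olv" -> "gdn" -> "ndg" -> "NDG" -> "NDG" -> "GDN"
  "ahracucvlae" -> "ahr" -> "szj" -> "jzs" -> "JZS" -> "JZS" -> "SZJ"
  "gei" -> "gei" -> "ywa" -> "awy" -> "AWY" -> "AWY" -> "YWA"
  "wwiuivbnya" -> "wwi" -> "ooa" -> "aoo" -> "AOO" -> "AO" -> "OA"
  "waxmkydvp" -> "wax" -> "osp" -> "pso" -> "PSO" -> "PSO" -> "OSP"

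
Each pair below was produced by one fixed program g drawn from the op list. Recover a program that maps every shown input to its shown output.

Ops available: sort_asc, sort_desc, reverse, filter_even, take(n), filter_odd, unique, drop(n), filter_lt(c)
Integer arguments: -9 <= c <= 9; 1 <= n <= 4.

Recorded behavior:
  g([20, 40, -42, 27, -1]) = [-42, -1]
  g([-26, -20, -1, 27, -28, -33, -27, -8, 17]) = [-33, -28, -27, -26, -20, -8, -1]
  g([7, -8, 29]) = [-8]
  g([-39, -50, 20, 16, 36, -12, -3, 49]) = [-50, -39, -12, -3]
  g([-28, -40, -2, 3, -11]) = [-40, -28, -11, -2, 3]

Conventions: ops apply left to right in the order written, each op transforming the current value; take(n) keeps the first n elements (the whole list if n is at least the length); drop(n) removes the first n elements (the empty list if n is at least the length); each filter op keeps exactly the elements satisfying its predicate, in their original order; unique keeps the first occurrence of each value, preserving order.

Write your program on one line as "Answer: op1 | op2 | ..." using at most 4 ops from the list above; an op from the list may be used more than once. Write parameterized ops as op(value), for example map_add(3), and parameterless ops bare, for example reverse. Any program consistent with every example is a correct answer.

reverse | filter_lt(4) | sort_asc

Check, running the answer program on each example:
  [20, 40, -42, 27, -1] -> [-1, 27, -42, 40, 20] -> [-1, -42] -> [-42, -1]
  [-26, -20, -1, 27, -28, -33, -27, -8, 17] -> [17, -8, -27, -33, -28, 27, -1, -20, -26] -> [-8, -27, -33, -28, -1, -20, -26] -> [-33, -28, -27, -26, -20, -8, -1]
  [7, -8, 29] -> [29, -8, 7] -> [-8] -> [-8]
  [-39, -50, 20, 16, 36, -12, -3, 49] -> [49, -3, -12, 36, 16, 20, -50, -39] -> [-3, -12, -50, -39] -> [-50, -39, -12, -3]
  [-28, -40, -2, 3, -11] -> [-11, 3, -2, -40, -28] -> [-11, 3, -2, -40, -28] -> [-40, -28, -11, -2, 3]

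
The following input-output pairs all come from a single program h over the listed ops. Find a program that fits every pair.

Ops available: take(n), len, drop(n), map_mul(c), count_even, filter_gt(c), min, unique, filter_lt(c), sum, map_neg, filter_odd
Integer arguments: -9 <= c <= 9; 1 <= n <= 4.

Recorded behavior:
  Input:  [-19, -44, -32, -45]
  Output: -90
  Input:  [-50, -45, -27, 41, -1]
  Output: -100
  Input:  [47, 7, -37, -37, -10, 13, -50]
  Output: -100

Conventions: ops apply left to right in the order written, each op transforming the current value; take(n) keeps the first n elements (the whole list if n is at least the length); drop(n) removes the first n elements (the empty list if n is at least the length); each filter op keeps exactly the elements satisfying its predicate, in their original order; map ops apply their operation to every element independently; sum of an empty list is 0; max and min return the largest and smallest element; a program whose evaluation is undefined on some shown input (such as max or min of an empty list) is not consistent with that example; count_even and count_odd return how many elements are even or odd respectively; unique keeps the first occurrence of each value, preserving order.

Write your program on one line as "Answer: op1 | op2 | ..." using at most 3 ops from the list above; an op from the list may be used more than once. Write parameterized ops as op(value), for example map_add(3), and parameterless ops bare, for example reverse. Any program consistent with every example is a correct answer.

unique | map_mul(2) | min

Check, running the answer program on each example:
  [-19, -44, -32, -45] -> [-19, -44, -32, -45] -> [-38, -88, -64, -90] -> -90
  [-50, -45, -27, 41, -1] -> [-50, -45, -27, 41, -1] -> [-100, -90, -54, 82, -2] -> -100
  [47, 7, -37, -37, -10, 13, -50] -> [47, 7, -37, -10, 13, -50] -> [94, 14, -74, -20, 26, -100] -> -100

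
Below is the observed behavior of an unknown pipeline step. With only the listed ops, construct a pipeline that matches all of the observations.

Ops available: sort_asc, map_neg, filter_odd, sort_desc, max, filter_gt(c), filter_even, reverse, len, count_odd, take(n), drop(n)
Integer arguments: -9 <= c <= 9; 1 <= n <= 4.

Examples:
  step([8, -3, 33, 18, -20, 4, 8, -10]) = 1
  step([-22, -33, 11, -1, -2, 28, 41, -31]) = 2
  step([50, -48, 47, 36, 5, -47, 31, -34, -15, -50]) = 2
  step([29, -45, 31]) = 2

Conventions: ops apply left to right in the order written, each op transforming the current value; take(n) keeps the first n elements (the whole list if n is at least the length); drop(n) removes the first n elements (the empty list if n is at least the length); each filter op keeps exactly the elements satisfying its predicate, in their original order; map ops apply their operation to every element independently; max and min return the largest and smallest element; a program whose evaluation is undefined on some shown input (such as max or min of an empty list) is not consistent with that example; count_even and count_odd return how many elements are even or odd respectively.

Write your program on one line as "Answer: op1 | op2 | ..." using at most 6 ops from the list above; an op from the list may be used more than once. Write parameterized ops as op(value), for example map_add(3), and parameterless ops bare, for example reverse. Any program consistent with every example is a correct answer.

sort_asc | filter_gt(5) | map_neg | filter_odd | count_odd

Check, running the answer program on each example:
  [8, -3, 33, 18, -20, 4, 8, -10] -> [-20, -10, -3, 4, 8, 8, 18, 33] -> [8, 8, 18, 33] -> [-8, -8, -18, -33] -> [-33] -> 1
  [-22, -33, 11, -1, -2, 28, 41, -31] -> [-33, -31, -22, -2, -1, 11, 28, 41] -> [11, 28, 41] -> [-11, -28, -41] -> [-11, -41] -> 2
  [50, -48, 47, 36, 5, -47, 31, -34, -15, -50] -> [-50, -48, -47, -34, -15, 5, 31, 36, 47, 50] -> [31, 36, 47, 50] -> [-31, -36, -47, -50] -> [-31, -47] -> 2
  [29, -45, 31] -> [-45, 29, 31] -> [29, 31] -> [-29, -31] -> [-29, -31] -> 2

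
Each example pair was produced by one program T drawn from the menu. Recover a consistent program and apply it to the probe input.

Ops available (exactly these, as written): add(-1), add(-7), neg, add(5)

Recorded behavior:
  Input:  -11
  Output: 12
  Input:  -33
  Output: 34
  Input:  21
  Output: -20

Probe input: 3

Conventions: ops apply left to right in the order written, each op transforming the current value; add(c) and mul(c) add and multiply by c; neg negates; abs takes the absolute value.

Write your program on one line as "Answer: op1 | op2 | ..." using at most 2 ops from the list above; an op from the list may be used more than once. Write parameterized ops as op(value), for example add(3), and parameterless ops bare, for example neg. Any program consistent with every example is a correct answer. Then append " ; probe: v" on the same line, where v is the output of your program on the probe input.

add(-1) | neg ; probe: -2

Check, running the answer program on each example:
  -11 -> -12 -> 12
  -33 -> -34 -> 34
  21 -> 20 -> -20
  probe: 3 -> 2 -> -2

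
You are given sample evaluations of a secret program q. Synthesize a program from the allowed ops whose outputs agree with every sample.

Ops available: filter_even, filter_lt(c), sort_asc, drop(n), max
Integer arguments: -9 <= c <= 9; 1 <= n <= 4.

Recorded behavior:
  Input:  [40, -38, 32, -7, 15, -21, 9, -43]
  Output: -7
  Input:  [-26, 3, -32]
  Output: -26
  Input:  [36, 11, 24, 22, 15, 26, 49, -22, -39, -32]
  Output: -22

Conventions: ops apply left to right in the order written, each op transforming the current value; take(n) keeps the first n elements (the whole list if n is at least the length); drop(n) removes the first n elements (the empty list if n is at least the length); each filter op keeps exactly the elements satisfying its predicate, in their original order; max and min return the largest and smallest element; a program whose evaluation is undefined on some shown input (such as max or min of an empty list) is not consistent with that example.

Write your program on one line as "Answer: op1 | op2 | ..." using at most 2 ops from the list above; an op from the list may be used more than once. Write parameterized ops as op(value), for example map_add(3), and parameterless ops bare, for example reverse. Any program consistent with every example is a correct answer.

filter_lt(3) | max

Check, running the answer program on each example:
  [40, -38, 32, -7, 15, -21, 9, -43] -> [-38, -7, -21, -43] -> -7
  [-26, 3, -32] -> [-26, -32] -> -26
  [36, 11, 24, 22, 15, 26, 49, -22, -39, -32] -> [-22, -39, -32] -> -22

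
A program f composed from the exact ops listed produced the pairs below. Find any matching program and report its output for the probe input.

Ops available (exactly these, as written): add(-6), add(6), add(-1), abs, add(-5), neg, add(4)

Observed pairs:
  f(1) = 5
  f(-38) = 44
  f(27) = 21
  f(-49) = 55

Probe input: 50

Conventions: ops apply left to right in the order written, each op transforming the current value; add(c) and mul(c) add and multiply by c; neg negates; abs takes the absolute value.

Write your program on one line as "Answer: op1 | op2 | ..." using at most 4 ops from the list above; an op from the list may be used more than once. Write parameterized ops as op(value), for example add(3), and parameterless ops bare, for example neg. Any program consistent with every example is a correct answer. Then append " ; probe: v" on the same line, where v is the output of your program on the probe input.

add(-1) | add(-5) | abs ; probe: 44

Check, running the answer program on each example:
  1 -> 0 -> -5 -> 5
  -38 -> -39 -> -44 -> 44
  27 -> 26 -> 21 -> 21
  -49 -> -50 -> -55 -> 55
  probe: 50 -> 49 -> 44 -> 44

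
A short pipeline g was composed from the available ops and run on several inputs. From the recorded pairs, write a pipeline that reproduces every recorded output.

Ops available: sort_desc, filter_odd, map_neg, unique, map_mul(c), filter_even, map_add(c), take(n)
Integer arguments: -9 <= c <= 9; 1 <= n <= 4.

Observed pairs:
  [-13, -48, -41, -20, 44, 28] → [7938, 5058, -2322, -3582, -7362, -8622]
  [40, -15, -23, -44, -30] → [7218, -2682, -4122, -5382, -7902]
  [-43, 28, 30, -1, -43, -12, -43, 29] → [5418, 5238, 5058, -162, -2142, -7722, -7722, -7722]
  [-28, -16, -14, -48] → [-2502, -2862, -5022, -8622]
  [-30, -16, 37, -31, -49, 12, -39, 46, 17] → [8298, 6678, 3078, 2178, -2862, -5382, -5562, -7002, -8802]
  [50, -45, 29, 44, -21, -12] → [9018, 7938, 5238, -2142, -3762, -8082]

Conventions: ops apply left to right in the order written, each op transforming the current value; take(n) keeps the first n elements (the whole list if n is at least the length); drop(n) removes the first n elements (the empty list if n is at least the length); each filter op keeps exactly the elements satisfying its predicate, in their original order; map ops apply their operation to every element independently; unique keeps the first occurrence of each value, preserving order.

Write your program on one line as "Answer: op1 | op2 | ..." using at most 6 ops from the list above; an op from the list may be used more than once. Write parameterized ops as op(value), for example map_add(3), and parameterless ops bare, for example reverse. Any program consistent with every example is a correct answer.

sort_desc | map_mul(5) | map_mul(-4) | map_add(-2) | map_mul(-9)

Check, running the answer program on each example:
  [-13, -48, -41, -20, 44, 28] -> [44, 28, -13, -20, -41, -48] -> [220, 140, -65, -100, -205, -240] -> [-880, -560, 260, 400, 820, 960] -> [-882, -562, 258, 398, 818, 958] -> [7938, 5058, -2322, -3582, -7362, -8622]
  [40, -15, -23, -44, -30] -> [40, -15, -23, -30, -44] -> [200, -75, -115, -150, -220] -> [-800, 300, 460, 600, 880] -> [-802, 298, 458, 598, 878] -> [7218, -2682, -4122, -5382, -7902]
  [-43, 28, 30, -1, -43, -12, -43, 29] -> [30, 29, 28, -1, -12, -43, -43, -43] -> [150, 145, 140, -5, -60, -215, -215, -215] -> [-600, -580, -560, 20, 240, 860, 860, 860] -> [-602, -582, -562, 18, 238, 858, 858, 858] -> [5418, 5238, 5058, -162, -2142, -7722, -7722, -7722]
  [-28, -16, -14, -48] -> [-14, -16, -28, -48] -> [-70, -80, -140, -240] -> [280, 320, 560, 960] -> [278, 318, 558, 958] -> [-2502, -2862, -5022, -8622]
  [-30, -16, 37, -31, -49, 12, -39, 46, 17] -> [46, 37, 17, 12, -16, -30, -31, -39, -49] -> [230, 185, 85, 60, -80, -150, -155, -195, -245] -> [-920, -740, -340, -240, 320, 600, 620, 780, 980] -> [-922, -742, -342, -242, 318, 598, 618, 778, 978] -> [8298, 6678, 3078, 2178, -2862, -5382, -5562, -7002, -8802]
  [50, -45, 29, 44, -21, -12] -> [50, 44, 29, -12, -21, -45] -> [250, 220, 145, -60, -105, -225] -> [-1000, -880, -580, 240, 420, 900] -> [-1002, -882, -582, 238, 418, 898] -> [9018, 7938, 5238, -2142, -3762, -8082]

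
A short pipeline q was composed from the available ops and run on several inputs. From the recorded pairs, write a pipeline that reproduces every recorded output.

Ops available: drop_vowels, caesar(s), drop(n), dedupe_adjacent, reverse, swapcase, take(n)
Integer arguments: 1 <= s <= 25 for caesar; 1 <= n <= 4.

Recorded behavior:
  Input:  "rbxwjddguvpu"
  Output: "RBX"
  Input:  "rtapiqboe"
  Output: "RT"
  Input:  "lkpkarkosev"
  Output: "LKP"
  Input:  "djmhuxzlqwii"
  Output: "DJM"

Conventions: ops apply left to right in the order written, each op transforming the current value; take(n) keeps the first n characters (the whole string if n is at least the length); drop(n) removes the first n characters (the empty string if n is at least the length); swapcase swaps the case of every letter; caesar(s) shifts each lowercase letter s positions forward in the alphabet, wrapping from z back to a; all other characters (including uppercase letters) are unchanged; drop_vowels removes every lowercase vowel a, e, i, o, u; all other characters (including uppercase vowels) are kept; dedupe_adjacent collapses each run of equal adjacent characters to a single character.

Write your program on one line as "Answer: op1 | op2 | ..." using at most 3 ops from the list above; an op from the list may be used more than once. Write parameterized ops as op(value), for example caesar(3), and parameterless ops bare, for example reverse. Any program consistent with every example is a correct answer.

take(3) | drop_vowels | swapcase

Check, running the answer program on each example:
  "rbxwjddguvpu" -> "rbx" -> "rbx" -> "RBX"
  "rtapiqboe" -> "rta" -> "rt" -> "RT"
  "lkpkarkosev" -> "lkp" -> "lkp" -> "LKP"
  "djmhuxzlqwii" -> "djm" -> "djm" -> "DJM"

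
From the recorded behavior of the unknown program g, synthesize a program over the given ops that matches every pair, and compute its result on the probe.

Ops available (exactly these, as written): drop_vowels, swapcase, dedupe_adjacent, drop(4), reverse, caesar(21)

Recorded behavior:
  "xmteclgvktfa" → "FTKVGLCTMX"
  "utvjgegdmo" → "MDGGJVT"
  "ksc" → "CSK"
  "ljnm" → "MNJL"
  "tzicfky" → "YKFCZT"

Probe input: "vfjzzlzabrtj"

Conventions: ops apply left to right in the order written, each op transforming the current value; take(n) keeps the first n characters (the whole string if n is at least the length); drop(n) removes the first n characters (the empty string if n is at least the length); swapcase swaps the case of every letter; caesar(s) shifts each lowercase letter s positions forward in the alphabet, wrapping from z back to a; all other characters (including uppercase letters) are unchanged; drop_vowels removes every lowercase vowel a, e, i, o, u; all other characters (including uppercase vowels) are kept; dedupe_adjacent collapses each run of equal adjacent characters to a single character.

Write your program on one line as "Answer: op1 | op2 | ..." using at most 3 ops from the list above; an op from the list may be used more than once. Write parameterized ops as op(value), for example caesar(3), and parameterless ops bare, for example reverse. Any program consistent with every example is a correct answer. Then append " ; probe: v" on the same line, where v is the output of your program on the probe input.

drop_vowels | swapcase | reverse ; probe: "JTRBZLZZJFV"

Check, running the answer program on each example:
  "xmteclgvktfa" -> "xmtclgvktf" -> "XMTCLGVKTF" -> "FTKVGLCTMX"
  "utvjgegdmo" -> "tvjggdm" -> "TVJGGDM" -> "MDGGJVT"
  "ksc" -> "ksc" -> "KSC" -> "CSK"
  "ljnm" -> "ljnm" -> "LJNM" -> "MNJL"
  "tzicfky" -> "tzcfky" -> "TZCFKY" -> "YKFCZT"
  probe: "vfjzzlzabrtj" -> "vfjzzlzbrtj" -> "VFJZZLZBRTJ" -> "JTRBZLZZJFV"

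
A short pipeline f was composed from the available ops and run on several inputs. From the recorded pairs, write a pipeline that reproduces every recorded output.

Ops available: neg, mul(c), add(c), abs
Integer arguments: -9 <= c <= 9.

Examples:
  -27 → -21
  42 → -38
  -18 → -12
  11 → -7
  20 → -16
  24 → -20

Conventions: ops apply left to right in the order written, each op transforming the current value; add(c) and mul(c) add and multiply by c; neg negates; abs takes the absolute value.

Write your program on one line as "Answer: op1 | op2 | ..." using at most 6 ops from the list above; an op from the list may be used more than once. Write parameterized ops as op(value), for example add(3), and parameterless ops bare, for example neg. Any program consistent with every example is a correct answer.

neg | add(-1) | abs | neg | add(5)

Check, running the answer program on each example:
  -27 -> 27 -> 26 -> 26 -> -26 -> -21
  42 -> -42 -> -43 -> 43 -> -43 -> -38
  -18 -> 18 -> 17 -> 17 -> -17 -> -12
  11 -> -11 -> -12 -> 12 -> -12 -> -7
  20 -> -20 -> -21 -> 21 -> -21 -> -16
  24 -> -24 -> -25 -> 25 -> -25 -> -20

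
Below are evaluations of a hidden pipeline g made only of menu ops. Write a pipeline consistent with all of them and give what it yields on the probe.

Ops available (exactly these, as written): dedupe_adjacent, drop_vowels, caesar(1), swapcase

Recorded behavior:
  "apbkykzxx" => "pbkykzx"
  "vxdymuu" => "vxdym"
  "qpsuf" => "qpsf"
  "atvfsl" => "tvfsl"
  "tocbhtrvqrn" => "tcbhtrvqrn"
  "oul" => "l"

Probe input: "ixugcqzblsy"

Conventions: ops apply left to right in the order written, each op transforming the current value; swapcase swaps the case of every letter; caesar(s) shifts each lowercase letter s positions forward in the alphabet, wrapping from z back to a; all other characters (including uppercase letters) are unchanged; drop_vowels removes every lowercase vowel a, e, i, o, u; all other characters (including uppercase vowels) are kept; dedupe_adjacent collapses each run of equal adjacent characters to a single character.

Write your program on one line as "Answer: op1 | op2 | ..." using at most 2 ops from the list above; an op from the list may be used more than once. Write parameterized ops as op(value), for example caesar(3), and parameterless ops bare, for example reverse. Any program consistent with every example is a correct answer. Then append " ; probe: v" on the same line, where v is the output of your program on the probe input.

dedupe_adjacent | drop_vowels ; probe: "xgcqzblsy"

Check, running the answer program on each example:
  "apbkykzxx" -> "apbkykzx" -> "pbkykzx"
  "vxdymuu" -> "vxdymu" -> "vxdym"
  "qpsuf" -> "qpsuf" -> "qpsf"
  "atvfsl" -> "atvfsl" -> "tvfsl"
  "tocbhtrvqrn" -> "tocbhtrvqrn" -> "tcbhtrvqrn"
  "oul" -> "oul" -> "l"
  probe: "ixugcqzblsy" -> "ixugcqzblsy" -> "xgcqzblsy"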